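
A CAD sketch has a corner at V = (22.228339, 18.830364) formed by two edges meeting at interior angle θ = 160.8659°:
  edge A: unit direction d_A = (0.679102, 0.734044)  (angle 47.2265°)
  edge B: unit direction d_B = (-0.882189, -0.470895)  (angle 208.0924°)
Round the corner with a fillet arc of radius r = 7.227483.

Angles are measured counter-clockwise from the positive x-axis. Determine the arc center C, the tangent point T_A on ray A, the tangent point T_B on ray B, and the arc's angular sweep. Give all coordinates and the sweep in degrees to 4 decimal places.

bisector direction at 127.6595° = (-0.610967,0.791656)
center distance |VC| = r/sin(θ/2) = 7.227483/sin(80.4330°) = 7.329422
C = V + |VC|·bis = (17.7503,24.6327)
T_A = V + ((C−V)·d_A)·d_A = V + 1.2182·d_A = (23.0556,19.7245)
T_B = V + ((C−V)·d_B)·d_B = V + 1.2182·d_B = (21.1537,18.2567)
sweep = 180° − θ = 19.1341°

center=(17.7503,24.6327) T_A=(23.0556,19.7245) T_B=(21.1537,18.2567) sweep=19.1341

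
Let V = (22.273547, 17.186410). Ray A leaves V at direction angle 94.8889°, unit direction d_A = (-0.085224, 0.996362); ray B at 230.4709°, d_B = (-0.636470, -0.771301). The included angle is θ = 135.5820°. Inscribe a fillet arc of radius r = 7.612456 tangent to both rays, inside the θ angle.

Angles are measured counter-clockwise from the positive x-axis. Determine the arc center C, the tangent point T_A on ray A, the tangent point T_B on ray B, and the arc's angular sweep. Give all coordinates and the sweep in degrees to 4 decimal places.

center=(14.4239,19.6343) T_A=(22.0087,20.2831) T_B=(20.2954,14.7892) sweep=44.4180

bisector direction at 162.6799° = (-0.954656,0.297710)
center distance |VC| = r/sin(θ/2) = 7.612456/sin(67.7910°) = 8.222471
C = V + |VC|·bis = (14.4239,19.6343)
T_A = V + ((C−V)·d_A)·d_A = V + 3.1080·d_A = (22.0087,20.2831)
T_B = V + ((C−V)·d_B)·d_B = V + 3.1080·d_B = (20.2954,14.7892)
sweep = 180° − θ = 44.4180°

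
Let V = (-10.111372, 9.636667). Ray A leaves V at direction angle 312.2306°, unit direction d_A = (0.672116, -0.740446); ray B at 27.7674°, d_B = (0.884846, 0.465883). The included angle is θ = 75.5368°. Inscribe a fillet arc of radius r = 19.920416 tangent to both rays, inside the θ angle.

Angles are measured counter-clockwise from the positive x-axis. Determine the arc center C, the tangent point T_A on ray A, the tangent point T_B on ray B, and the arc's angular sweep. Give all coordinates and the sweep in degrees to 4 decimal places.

center=(21.9191,3.9883) T_A=(7.1691,-9.4006) T_B=(12.6385,21.6148) sweep=104.4632

bisector direction at 349.9990° = (0.984805,-0.173665)
center distance |VC| = r/sin(θ/2) = 19.920416/sin(37.7684°) = 32.524659
C = V + |VC|·bis = (21.9191,3.9883)
T_A = V + ((C−V)·d_A)·d_A = V + 25.7105·d_A = (7.1691,-9.4006)
T_B = V + ((C−V)·d_B)·d_B = V + 25.7105·d_B = (12.6385,21.6148)
sweep = 180° − θ = 104.4632°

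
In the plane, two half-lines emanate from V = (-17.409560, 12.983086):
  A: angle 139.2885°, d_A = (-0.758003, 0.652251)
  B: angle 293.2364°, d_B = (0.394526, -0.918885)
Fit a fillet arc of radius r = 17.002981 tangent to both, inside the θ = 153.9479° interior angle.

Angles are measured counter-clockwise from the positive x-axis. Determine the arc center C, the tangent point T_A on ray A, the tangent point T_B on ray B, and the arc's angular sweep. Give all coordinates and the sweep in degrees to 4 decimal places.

bisector direction at 216.2625° = (-0.806316,-0.591485)
center distance |VC| = r/sin(θ/2) = 17.002981/sin(76.9740°) = 17.452063
C = V + |VC|·bis = (-31.4814,2.6605)
T_A = V + ((C−V)·d_A)·d_A = V + 3.9336·d_A = (-20.3912,15.5488)
T_B = V + ((C−V)·d_B)·d_B = V + 3.9336·d_B = (-15.8577,9.3686)
sweep = 180° − θ = 26.0521°

center=(-31.4814,2.6605) T_A=(-20.3912,15.5488) T_B=(-15.8577,9.3686) sweep=26.0521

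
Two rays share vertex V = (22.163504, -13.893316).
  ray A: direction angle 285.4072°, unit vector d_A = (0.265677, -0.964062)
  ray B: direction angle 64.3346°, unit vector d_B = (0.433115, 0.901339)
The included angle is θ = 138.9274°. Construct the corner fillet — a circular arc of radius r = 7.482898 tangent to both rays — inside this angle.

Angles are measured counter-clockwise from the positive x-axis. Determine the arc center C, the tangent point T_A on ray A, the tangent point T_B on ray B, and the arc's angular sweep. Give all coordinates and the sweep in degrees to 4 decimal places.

bisector direction at 354.8709° = (0.995996,-0.089400)
center distance |VC| = r/sin(θ/2) = 7.482898/sin(69.4637°) = 7.990706
C = V + |VC|·bis = (30.1222,-14.6077)
T_A = V + ((C−V)·d_A)·d_A = V + 2.8031·d_A = (22.9082,-16.5957)
T_B = V + ((C−V)·d_B)·d_B = V + 2.8031·d_B = (23.3776,-11.3667)
sweep = 180° − θ = 41.0726°

center=(30.1222,-14.6077) T_A=(22.9082,-16.5957) T_B=(23.3776,-11.3667) sweep=41.0726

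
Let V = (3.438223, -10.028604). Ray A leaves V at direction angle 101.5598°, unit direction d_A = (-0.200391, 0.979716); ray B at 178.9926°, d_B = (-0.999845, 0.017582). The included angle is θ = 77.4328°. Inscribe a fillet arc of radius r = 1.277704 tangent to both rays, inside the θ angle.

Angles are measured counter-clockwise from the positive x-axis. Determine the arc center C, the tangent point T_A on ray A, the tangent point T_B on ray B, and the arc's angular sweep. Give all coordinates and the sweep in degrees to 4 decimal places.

center=(1.8670,-8.7231) T_A=(3.1188,-8.4670) T_B=(1.8446,-10.0006) sweep=102.5672

bisector direction at 140.2762° = (-0.769134,0.639087)
center distance |VC| = r/sin(θ/2) = 1.277704/sin(38.7164°) = 2.042803
C = V + |VC|·bis = (1.8670,-8.7231)
T_A = V + ((C−V)·d_A)·d_A = V + 1.5939·d_A = (3.1188,-8.4670)
T_B = V + ((C−V)·d_B)·d_B = V + 1.5939·d_B = (1.8446,-10.0006)
sweep = 180° − θ = 102.5672°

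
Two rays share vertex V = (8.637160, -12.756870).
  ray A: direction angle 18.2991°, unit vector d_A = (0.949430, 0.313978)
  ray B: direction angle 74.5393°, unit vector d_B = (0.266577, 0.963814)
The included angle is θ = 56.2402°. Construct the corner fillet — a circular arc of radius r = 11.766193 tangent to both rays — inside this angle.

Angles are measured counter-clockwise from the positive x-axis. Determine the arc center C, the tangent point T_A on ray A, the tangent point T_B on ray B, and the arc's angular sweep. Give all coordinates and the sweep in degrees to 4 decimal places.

bisector direction at 46.4192° = (0.689377,0.724403)
center distance |VC| = r/sin(θ/2) = 11.766193/sin(28.1201°) = 24.964271
C = V + |VC|·bis = (25.8470,5.3273)
T_A = V + ((C−V)·d_A)·d_A = V + 22.0175·d_A = (29.5413,-5.8439)
T_B = V + ((C−V)·d_B)·d_B = V + 22.0175·d_B = (14.5065,8.4639)
sweep = 180° − θ = 123.7598°

center=(25.8470,5.3273) T_A=(29.5413,-5.8439) T_B=(14.5065,8.4639) sweep=123.7598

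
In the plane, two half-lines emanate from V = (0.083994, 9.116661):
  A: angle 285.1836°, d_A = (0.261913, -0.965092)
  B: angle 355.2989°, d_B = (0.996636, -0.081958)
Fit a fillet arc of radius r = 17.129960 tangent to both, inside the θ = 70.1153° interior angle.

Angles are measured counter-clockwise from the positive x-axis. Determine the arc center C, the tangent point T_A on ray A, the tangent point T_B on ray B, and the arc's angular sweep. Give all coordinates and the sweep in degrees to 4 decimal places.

center=(23.0097,-9.9564) T_A=(6.4778,-14.4430) T_B=(24.4137,7.1159) sweep=109.8847

bisector direction at 320.2413° = (0.768744,-0.639556)
center distance |VC| = r/sin(θ/2) = 17.129960/sin(35.0577°) = 29.822335
C = V + |VC|·bis = (23.0097,-9.9564)
T_A = V + ((C−V)·d_A)·d_A = V + 24.4118·d_A = (6.4778,-14.4430)
T_B = V + ((C−V)·d_B)·d_B = V + 24.4118·d_B = (24.4137,7.1159)
sweep = 180° − θ = 109.8847°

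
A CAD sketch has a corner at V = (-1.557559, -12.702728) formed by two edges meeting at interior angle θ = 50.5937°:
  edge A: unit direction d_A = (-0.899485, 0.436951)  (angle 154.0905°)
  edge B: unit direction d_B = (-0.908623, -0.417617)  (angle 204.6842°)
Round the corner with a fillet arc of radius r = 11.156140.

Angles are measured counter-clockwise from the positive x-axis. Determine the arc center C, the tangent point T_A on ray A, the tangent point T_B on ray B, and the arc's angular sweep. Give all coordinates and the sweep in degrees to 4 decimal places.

center=(-27.6640,-12.4236) T_A=(-22.7893,-2.3888) T_B=(-23.0050,-22.5603) sweep=129.4063

bisector direction at 179.3873° = (-0.999943,0.010693)
center distance |VC| = r/sin(θ/2) = 11.156140/sin(25.2968°) = 26.107950
C = V + |VC|·bis = (-27.6640,-12.4236)
T_A = V + ((C−V)·d_A)·d_A = V + 23.6044·d_A = (-22.7893,-2.3888)
T_B = V + ((C−V)·d_B)·d_B = V + 23.6044·d_B = (-23.0050,-22.5603)
sweep = 180° − θ = 129.4063°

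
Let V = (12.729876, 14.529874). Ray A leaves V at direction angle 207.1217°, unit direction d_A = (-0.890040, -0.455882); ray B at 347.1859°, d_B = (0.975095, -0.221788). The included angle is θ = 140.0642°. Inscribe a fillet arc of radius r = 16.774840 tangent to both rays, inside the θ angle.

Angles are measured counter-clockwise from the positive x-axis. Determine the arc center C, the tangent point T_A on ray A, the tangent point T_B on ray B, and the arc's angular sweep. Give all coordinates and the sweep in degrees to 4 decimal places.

bisector direction at 277.1538° = (0.124533,-0.992215)
center distance |VC| = r/sin(θ/2) = 16.774840/sin(70.0321°) = 17.847775
C = V + |VC|·bis = (14.9525,-3.1790)
T_A = V + ((C−V)·d_A)·d_A = V + 6.0949·d_A = (7.3052,11.7513)
T_B = V + ((C−V)·d_B)·d_B = V + 6.0949·d_B = (18.6730,13.1781)
sweep = 180° − θ = 39.9358°

center=(14.9525,-3.1790) T_A=(7.3052,11.7513) T_B=(18.6730,13.1781) sweep=39.9358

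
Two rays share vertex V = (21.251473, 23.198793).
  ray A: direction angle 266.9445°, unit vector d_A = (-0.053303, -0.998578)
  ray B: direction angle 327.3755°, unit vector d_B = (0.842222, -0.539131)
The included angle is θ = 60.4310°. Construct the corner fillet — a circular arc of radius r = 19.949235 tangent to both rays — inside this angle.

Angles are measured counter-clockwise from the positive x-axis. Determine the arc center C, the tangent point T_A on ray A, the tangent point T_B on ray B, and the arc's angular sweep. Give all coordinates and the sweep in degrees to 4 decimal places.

bisector direction at 297.1600° = (0.456477,-0.889735)
center distance |VC| = r/sin(θ/2) = 19.949235/sin(30.2155°) = 39.640510
C = V + |VC|·bis = (39.3464,-12.0708)
T_A = V + ((C−V)·d_A)·d_A = V + 34.2549·d_A = (19.4256,-11.0074)
T_B = V + ((C−V)·d_B)·d_B = V + 34.2549·d_B = (50.1017,4.7309)
sweep = 180° − θ = 119.5690°

center=(39.3464,-12.0708) T_A=(19.4256,-11.0074) T_B=(50.1017,4.7309) sweep=119.5690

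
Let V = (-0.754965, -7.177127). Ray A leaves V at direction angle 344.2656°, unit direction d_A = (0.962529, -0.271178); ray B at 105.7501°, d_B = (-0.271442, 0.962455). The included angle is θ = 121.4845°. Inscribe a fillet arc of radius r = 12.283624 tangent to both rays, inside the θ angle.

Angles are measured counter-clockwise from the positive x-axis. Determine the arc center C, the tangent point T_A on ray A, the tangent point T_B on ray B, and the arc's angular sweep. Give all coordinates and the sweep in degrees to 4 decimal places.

center=(9.1996,2.7801) T_A=(5.8685,-9.0432) T_B=(-2.6229,-0.5541) sweep=58.5155

bisector direction at 45.0079° = (0.707010,0.707204)
center distance |VC| = r/sin(θ/2) = 12.283624/sin(60.7422°) = 14.079783
C = V + |VC|·bis = (9.1996,2.7801)
T_A = V + ((C−V)·d_A)·d_A = V + 6.8813·d_A = (5.8685,-9.0432)
T_B = V + ((C−V)·d_B)·d_B = V + 6.8813·d_B = (-2.6229,-0.5541)
sweep = 180° − θ = 58.5155°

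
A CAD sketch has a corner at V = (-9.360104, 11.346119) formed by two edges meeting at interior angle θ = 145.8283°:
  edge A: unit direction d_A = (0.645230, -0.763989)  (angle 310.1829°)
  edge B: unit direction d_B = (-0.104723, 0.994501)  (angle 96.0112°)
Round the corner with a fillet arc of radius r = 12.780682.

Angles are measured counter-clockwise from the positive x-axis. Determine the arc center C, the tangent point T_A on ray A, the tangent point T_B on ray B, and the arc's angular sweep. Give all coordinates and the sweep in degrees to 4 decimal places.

bisector direction at 23.0971° = (0.919842,0.392290)
center distance |VC| = r/sin(θ/2) = 12.780682/sin(72.9142°) = 13.370794
C = V + |VC|·bis = (2.9389,16.5913)
T_A = V + ((C−V)·d_A)·d_A = V + 3.9284·d_A = (-6.8254,8.3449)
T_B = V + ((C−V)·d_B)·d_B = V + 3.9284·d_B = (-9.7715,15.2529)
sweep = 180° − θ = 34.1717°

center=(2.9389,16.5913) T_A=(-6.8254,8.3449) T_B=(-9.7715,15.2529) sweep=34.1717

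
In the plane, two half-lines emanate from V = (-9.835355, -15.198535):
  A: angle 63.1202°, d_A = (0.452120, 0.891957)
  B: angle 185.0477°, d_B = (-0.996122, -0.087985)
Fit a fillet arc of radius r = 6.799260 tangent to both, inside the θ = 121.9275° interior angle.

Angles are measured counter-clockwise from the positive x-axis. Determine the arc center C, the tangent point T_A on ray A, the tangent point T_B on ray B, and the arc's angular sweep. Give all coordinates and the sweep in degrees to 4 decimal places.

bisector direction at 124.0839° = (-0.560407,0.828217)
center distance |VC| = r/sin(θ/2) = 6.799260/sin(60.9637°) = 7.776690
C = V + |VC|·bis = (-14.1935,-8.7577)
T_A = V + ((C−V)·d_A)·d_A = V + 3.7745·d_A = (-8.1288,-11.8318)
T_B = V + ((C−V)·d_B)·d_B = V + 3.7745·d_B = (-13.5952,-15.5306)
sweep = 180° − θ = 58.0725°

center=(-14.1935,-8.7577) T_A=(-8.1288,-11.8318) T_B=(-13.5952,-15.5306) sweep=58.0725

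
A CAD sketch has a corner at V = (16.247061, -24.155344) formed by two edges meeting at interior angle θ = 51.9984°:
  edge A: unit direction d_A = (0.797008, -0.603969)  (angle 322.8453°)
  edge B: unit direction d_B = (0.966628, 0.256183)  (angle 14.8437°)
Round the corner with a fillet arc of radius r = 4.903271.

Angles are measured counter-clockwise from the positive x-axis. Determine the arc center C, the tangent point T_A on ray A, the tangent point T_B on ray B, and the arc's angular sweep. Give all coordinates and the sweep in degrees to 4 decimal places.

center=(27.2212,-26.3194) T_A=(24.2598,-30.2274) T_B=(25.9651,-21.5798) sweep=128.0016

bisector direction at 348.8445° = (0.981106,-0.193472)
center distance |VC| = r/sin(θ/2) = 4.903271/sin(25.9992°) = 11.185525
C = V + |VC|·bis = (27.2212,-26.3194)
T_A = V + ((C−V)·d_A)·d_A = V + 10.0536·d_A = (24.2598,-30.2274)
T_B = V + ((C−V)·d_B)·d_B = V + 10.0536·d_B = (25.9651,-21.5798)
sweep = 180° − θ = 128.0016°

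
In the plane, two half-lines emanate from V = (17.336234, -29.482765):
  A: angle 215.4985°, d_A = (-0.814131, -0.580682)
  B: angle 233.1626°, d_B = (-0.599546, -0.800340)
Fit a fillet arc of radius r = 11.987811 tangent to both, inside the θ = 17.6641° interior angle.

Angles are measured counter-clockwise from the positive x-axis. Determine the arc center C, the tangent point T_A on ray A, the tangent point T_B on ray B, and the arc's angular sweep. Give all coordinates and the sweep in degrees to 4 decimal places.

bisector direction at 224.3305° = (-0.715320,-0.698797)
center distance |VC| = r/sin(θ/2) = 11.987811/sin(8.8321°) = 78.076852
C = V + |VC|·bis = (-38.5137,-84.0426)
T_A = V + ((C−V)·d_A)·d_A = V + 77.1511·d_A = (-45.4748,-74.2830)
T_B = V + ((C−V)·d_B)·d_B = V + 77.1511·d_B = (-28.9194,-91.2299)
sweep = 180° − θ = 162.3359°

center=(-38.5137,-84.0426) T_A=(-45.4748,-74.2830) T_B=(-28.9194,-91.2299) sweep=162.3359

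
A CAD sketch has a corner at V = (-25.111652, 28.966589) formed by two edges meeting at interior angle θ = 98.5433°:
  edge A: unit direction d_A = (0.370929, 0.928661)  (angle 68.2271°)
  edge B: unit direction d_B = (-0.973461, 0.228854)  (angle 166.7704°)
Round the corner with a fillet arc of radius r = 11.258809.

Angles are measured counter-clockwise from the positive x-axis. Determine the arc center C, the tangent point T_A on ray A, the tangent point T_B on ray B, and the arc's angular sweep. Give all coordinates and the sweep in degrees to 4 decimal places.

center=(-31.9716,42.1451) T_A=(-21.5159,37.9688) T_B=(-34.5482,31.1851) sweep=81.4567

bisector direction at 117.4987° = (-0.461729,0.887021)
center distance |VC| = r/sin(θ/2) = 11.258809/sin(49.2717°) = 14.857003
C = V + |VC|·bis = (-31.9716,42.1451)
T_A = V + ((C−V)·d_A)·d_A = V + 9.6938·d_A = (-21.5159,37.9688)
T_B = V + ((C−V)·d_B)·d_B = V + 9.6938·d_B = (-34.5482,31.1851)
sweep = 180° − θ = 81.4567°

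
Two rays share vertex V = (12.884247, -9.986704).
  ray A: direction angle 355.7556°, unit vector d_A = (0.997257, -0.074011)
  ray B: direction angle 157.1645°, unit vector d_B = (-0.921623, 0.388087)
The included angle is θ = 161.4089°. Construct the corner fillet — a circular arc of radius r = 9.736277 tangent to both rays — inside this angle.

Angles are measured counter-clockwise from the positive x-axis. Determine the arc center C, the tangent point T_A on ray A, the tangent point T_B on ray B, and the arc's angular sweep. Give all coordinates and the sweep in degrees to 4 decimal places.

center=(15.1941,-0.3951) T_A=(14.4735,-10.1046) T_B=(11.4155,-9.3682) sweep=18.5911

bisector direction at 76.4601° = (0.234123,0.972207)
center distance |VC| = r/sin(θ/2) = 9.736277/sin(80.7044°) = 9.865833
C = V + |VC|·bis = (15.1941,-0.3951)
T_A = V + ((C−V)·d_A)·d_A = V + 1.5936·d_A = (14.4735,-10.1046)
T_B = V + ((C−V)·d_B)·d_B = V + 1.5936·d_B = (11.4155,-9.3682)
sweep = 180° − θ = 18.5911°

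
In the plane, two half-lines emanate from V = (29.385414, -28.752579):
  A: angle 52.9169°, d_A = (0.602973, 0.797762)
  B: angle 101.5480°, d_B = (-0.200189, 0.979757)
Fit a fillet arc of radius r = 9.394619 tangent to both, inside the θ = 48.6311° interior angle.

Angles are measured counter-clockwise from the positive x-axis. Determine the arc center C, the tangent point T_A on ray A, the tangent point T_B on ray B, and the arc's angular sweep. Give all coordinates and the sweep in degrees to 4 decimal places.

bisector direction at 77.2325° = (0.220996,0.975275)
center distance |VC| = r/sin(θ/2) = 9.394619/sin(24.3156°) = 22.815670
C = V + |VC|·bis = (34.4276,-6.5010)
T_A = V + ((C−V)·d_A)·d_A = V + 20.7917·d_A = (41.9223,-12.1657)
T_B = V + ((C−V)·d_B)·d_B = V + 20.7917·d_B = (25.2231,-8.3817)
sweep = 180° − θ = 131.3689°

center=(34.4276,-6.5010) T_A=(41.9223,-12.1657) T_B=(25.2231,-8.3817) sweep=131.3689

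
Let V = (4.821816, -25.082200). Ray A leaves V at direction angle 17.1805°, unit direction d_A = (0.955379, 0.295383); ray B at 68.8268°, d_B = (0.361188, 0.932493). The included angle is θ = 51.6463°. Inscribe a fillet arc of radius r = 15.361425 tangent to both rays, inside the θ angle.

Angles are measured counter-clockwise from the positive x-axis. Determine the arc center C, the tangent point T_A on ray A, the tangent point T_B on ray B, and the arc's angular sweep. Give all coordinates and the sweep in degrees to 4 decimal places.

center=(30.6118,-1.0296) T_A=(35.1493,-15.7056) T_B=(16.2873,4.5188) sweep=128.3537

bisector direction at 43.0037° = (0.731310,0.682045)
center distance |VC| = r/sin(θ/2) = 15.361425/sin(25.8231°) = 35.265398
C = V + |VC|·bis = (30.6118,-1.0296)
T_A = V + ((C−V)·d_A)·d_A = V + 31.7439·d_A = (35.1493,-15.7056)
T_B = V + ((C−V)·d_B)·d_B = V + 31.7439·d_B = (16.2873,4.5188)
sweep = 180° − θ = 128.3537°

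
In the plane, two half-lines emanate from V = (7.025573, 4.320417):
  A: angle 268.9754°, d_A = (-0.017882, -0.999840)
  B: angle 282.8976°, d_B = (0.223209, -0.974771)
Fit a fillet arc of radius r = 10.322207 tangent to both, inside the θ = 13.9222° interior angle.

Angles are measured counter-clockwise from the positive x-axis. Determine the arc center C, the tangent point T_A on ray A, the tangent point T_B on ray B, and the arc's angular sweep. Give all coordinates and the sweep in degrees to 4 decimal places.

bisector direction at 275.9365° = (0.103426,-0.994637)
center distance |VC| = r/sin(θ/2) = 10.322207/sin(6.9611°) = 85.169927
C = V + |VC|·bis = (15.8344,-80.3928)
T_A = V + ((C−V)·d_A)·d_A = V + 84.5421·d_A = (5.5138,-80.2082)
T_B = V + ((C−V)·d_B)·d_B = V + 84.5421·d_B = (25.8962,-78.0887)
sweep = 180° − θ = 166.0778°

center=(15.8344,-80.3928) T_A=(5.5138,-80.2082) T_B=(25.8962,-78.0887) sweep=166.0778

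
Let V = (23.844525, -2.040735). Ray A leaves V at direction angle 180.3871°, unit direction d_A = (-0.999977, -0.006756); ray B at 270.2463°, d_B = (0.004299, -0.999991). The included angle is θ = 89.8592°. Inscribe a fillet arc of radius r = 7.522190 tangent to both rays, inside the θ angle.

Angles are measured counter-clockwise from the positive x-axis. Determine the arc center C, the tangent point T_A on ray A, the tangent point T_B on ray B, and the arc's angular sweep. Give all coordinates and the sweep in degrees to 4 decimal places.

center=(16.3548,-9.6137) T_A=(16.3040,-2.0917) T_B=(23.8769,-9.5814) sweep=90.1408

bisector direction at 225.3167° = (-0.703187,-0.711004)
center distance |VC| = r/sin(θ/2) = 7.522190/sin(44.9296°) = 10.651078
C = V + |VC|·bis = (16.3548,-9.6137)
T_A = V + ((C−V)·d_A)·d_A = V + 7.5407·d_A = (16.3040,-2.0917)
T_B = V + ((C−V)·d_B)·d_B = V + 7.5407·d_B = (23.8769,-9.5814)
sweep = 180° − θ = 90.1408°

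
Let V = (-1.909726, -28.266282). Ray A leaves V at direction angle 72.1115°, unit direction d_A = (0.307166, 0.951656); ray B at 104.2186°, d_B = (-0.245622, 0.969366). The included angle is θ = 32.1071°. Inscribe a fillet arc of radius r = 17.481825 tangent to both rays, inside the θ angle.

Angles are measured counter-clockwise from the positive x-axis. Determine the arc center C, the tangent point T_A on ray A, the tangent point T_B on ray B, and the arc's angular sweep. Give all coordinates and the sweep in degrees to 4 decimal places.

center=(0.1145,34.9186) T_A=(16.7512,29.5487) T_B=(-16.8318,30.6246) sweep=147.8929

bisector direction at 88.1651° = (0.032020,0.999487)
center distance |VC| = r/sin(θ/2) = 17.481825/sin(16.0536°) = 63.217255
C = V + |VC|·bis = (0.1145,34.9186)
T_A = V + ((C−V)·d_A)·d_A = V + 60.7520·d_A = (16.7512,29.5487)
T_B = V + ((C−V)·d_B)·d_B = V + 60.7520·d_B = (-16.8318,30.6246)
sweep = 180° − θ = 147.8929°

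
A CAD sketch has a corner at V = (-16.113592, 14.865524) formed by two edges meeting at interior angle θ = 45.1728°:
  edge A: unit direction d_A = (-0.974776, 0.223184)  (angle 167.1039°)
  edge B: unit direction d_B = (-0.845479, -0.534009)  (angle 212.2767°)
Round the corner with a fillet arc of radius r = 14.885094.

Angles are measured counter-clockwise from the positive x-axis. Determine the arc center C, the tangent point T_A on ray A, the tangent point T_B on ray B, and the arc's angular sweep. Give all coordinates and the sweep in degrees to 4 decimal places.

center=(-54.3162,8.3421) T_A=(-50.9941,22.8517) T_B=(-46.3674,-4.2429) sweep=134.8272

bisector direction at 189.6903° = (-0.985732,-0.168323)
center distance |VC| = r/sin(θ/2) = 14.885094/sin(22.5864°) = 38.755578
C = V + |VC|·bis = (-54.3162,8.3421)
T_A = V + ((C−V)·d_A)·d_A = V + 35.7831·d_A = (-50.9941,22.8517)
T_B = V + ((C−V)·d_B)·d_B = V + 35.7831·d_B = (-46.3674,-4.2429)
sweep = 180° − θ = 134.8272°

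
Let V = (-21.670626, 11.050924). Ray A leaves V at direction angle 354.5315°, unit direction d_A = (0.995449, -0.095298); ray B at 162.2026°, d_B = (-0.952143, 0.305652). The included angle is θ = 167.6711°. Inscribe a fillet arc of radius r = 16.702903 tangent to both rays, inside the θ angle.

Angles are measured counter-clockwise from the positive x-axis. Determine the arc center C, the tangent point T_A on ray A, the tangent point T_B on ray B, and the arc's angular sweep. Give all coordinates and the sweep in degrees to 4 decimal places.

center=(-18.2830,27.5059) T_A=(-19.8748,10.8790) T_B=(-23.3883,11.6023) sweep=12.3289

bisector direction at 78.3671° = (0.201641,0.979459)
center distance |VC| = r/sin(θ/2) = 16.702903/sin(83.8355°) = 16.800045
C = V + |VC|·bis = (-18.2830,27.5059)
T_A = V + ((C−V)·d_A)·d_A = V + 1.8040·d_A = (-19.8748,10.8790)
T_B = V + ((C−V)·d_B)·d_B = V + 1.8040·d_B = (-23.3883,11.6023)
sweep = 180° − θ = 12.3289°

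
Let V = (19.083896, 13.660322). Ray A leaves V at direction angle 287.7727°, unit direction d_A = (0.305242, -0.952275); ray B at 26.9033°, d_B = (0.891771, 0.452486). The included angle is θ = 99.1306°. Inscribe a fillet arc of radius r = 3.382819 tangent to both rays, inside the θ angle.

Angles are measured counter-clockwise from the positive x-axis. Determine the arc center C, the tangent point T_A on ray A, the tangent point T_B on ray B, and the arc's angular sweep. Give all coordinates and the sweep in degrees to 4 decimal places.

center=(23.1851,11.9479) T_A=(19.9638,10.9154) T_B=(21.6545,14.9646) sweep=80.8694

bisector direction at 337.3380° = (0.922794,-0.385294)
center distance |VC| = r/sin(θ/2) = 3.382819/sin(49.5653°) = 4.444378
C = V + |VC|·bis = (23.1851,11.9479)
T_A = V + ((C−V)·d_A)·d_A = V + 2.8825·d_A = (19.9638,10.9154)
T_B = V + ((C−V)·d_B)·d_B = V + 2.8825·d_B = (21.6545,14.9646)
sweep = 180° − θ = 80.8694°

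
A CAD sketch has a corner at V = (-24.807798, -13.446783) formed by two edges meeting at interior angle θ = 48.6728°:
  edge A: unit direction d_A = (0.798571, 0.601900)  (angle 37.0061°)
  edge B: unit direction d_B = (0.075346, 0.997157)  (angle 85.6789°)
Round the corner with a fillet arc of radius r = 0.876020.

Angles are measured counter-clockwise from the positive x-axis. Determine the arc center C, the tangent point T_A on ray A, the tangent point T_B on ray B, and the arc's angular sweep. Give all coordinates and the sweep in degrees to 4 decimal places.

bisector direction at 61.3425° = (0.479573,0.877502)
center distance |VC| = r/sin(θ/2) = 0.876020/sin(24.3364°) = 2.125781
C = V + |VC|·bis = (-23.7883,-11.5814)
T_A = V + ((C−V)·d_A)·d_A = V + 1.9369·d_A = (-23.2611,-12.2810)
T_B = V + ((C−V)·d_B)·d_B = V + 1.9369·d_B = (-24.6619,-11.5154)
sweep = 180° − θ = 131.3272°

center=(-23.7883,-11.5814) T_A=(-23.2611,-12.2810) T_B=(-24.6619,-11.5154) sweep=131.3272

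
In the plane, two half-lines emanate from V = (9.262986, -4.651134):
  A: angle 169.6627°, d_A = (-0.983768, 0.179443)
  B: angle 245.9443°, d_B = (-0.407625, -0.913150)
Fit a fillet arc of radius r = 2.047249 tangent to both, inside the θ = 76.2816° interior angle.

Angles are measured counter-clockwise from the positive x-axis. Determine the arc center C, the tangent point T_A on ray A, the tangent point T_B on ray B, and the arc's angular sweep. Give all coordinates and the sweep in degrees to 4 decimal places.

bisector direction at 207.8035° = (-0.884552,-0.466441)
center distance |VC| = r/sin(θ/2) = 2.047249/sin(38.1408°) = 3.314867
C = V + |VC|·bis = (6.3308,-6.1973)
T_A = V + ((C−V)·d_A)·d_A = V + 2.6071·d_A = (6.6982,-4.1833)
T_B = V + ((C−V)·d_B)·d_B = V + 2.6071·d_B = (8.2003,-7.0318)
sweep = 180° − θ = 103.7184°

center=(6.3308,-6.1973) T_A=(6.6982,-4.1833) T_B=(8.2003,-7.0318) sweep=103.7184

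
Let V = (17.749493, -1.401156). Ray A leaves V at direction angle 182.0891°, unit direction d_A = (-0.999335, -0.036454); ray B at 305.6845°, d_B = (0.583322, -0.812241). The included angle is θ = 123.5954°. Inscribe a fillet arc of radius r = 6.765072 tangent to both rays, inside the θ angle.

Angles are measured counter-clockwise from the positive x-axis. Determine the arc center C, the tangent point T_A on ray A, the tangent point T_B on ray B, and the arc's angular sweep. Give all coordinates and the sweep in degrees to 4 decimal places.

center=(14.3708,-8.2940) T_A=(14.1242,-1.5334) T_B=(19.8656,-4.3478) sweep=56.4046

bisector direction at 243.8868° = (-0.440146,-0.897926)
center distance |VC| = r/sin(θ/2) = 6.765072/sin(61.7977°) = 7.676377
C = V + |VC|·bis = (14.3708,-8.2940)
T_A = V + ((C−V)·d_A)·d_A = V + 3.6277·d_A = (14.1242,-1.5334)
T_B = V + ((C−V)·d_B)·d_B = V + 3.6277·d_B = (19.8656,-4.3478)
sweep = 180° − θ = 56.4046°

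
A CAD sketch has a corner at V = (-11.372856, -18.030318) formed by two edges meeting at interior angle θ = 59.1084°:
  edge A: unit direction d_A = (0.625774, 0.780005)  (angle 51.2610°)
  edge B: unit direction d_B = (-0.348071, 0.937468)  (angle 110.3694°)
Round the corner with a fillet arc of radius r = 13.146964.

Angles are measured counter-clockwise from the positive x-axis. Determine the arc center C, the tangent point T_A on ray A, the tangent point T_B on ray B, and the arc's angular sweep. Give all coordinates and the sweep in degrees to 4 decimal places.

bisector direction at 80.8152° = (0.159619,0.987179)
center distance |VC| = r/sin(θ/2) = 13.146964/sin(29.5542°) = 26.653934
C = V + |VC|·bis = (-7.1184,8.2819)
T_A = V + ((C−V)·d_A)·d_A = V + 23.1860·d_A = (3.1363,0.0549)
T_B = V + ((C−V)·d_B)·d_B = V + 23.1860·d_B = (-19.4432,3.7058)
sweep = 180° − θ = 120.8916°

center=(-7.1184,8.2819) T_A=(3.1363,0.0549) T_B=(-19.4432,3.7058) sweep=120.8916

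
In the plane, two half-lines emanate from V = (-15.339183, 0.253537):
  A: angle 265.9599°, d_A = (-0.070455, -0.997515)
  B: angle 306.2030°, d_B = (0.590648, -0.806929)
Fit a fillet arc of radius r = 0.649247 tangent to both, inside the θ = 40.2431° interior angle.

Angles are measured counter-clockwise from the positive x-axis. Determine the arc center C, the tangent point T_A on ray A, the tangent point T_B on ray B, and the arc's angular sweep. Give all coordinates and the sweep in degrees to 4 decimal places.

bisector direction at 286.0815° = (0.277004,-0.960869)
center distance |VC| = r/sin(θ/2) = 0.649247/sin(20.1215°) = 1.887275
C = V + |VC|·bis = (-14.8164,-1.5599)
T_A = V + ((C−V)·d_A)·d_A = V + 1.7721·d_A = (-15.4640,-1.5141)
T_B = V + ((C−V)·d_B)·d_B = V + 1.7721·d_B = (-14.2925,-1.1764)
sweep = 180° − θ = 139.7569°

center=(-14.8164,-1.5599) T_A=(-15.4640,-1.5141) T_B=(-14.2925,-1.1764) sweep=139.7569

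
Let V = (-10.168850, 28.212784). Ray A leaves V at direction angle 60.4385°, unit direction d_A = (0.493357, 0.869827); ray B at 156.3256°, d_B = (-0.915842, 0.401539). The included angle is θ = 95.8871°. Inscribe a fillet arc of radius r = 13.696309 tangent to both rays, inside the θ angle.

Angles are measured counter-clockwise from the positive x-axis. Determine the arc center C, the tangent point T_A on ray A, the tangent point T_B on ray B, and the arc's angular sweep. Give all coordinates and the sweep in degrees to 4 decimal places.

bisector direction at 108.3821° = (-0.315352,0.948975)
center distance |VC| = r/sin(θ/2) = 13.696309/sin(47.9436°) = 18.446575
C = V + |VC|·bis = (-15.9860,45.7181)
T_A = V + ((C−V)·d_A)·d_A = V + 12.3567·d_A = (-4.0726,38.9609)
T_B = V + ((C−V)·d_B)·d_B = V + 12.3567·d_B = (-21.4856,33.1745)
sweep = 180° − θ = 84.1129°

center=(-15.9860,45.7181) T_A=(-4.0726,38.9609) T_B=(-21.4856,33.1745) sweep=84.1129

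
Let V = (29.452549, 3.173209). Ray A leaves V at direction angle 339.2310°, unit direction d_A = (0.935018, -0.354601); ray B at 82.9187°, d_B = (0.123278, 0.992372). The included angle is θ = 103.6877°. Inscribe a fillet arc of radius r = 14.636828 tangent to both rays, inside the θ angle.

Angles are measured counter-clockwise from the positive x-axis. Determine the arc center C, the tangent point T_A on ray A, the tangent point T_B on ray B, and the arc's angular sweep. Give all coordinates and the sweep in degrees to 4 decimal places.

bisector direction at 31.0748° = (0.856494,0.516157)
center distance |VC| = r/sin(θ/2) = 14.636828/sin(51.8439°) = 18.614105
C = V + |VC|·bis = (45.3954,12.7810)
T_A = V + ((C−V)·d_A)·d_A = V + 11.4999·d_A = (40.2052,-0.9047)
T_B = V + ((C−V)·d_B)·d_B = V + 11.4999·d_B = (30.8702,14.5854)
sweep = 180° − θ = 76.3123°

center=(45.3954,12.7810) T_A=(40.2052,-0.9047) T_B=(30.8702,14.5854) sweep=76.3123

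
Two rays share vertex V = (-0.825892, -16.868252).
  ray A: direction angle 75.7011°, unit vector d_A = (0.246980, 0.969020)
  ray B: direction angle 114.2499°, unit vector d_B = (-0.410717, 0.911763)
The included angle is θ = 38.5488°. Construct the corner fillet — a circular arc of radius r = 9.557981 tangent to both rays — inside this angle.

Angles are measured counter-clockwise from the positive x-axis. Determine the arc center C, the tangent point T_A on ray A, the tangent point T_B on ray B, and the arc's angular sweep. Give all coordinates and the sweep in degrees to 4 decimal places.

center=(-3.3372,11.9781) T_A=(5.9247,9.6175) T_B=(-12.0518,8.0525) sweep=141.4512

bisector direction at 94.9755° = (-0.086730,0.996232)
center distance |VC| = r/sin(θ/2) = 9.557981/sin(19.2744°) = 28.955448
C = V + |VC|·bis = (-3.3372,11.9781)
T_A = V + ((C−V)·d_A)·d_A = V + 27.3325·d_A = (5.9247,9.6175)
T_B = V + ((C−V)·d_B)·d_B = V + 27.3325·d_B = (-12.0518,8.0525)
sweep = 180° − θ = 141.4512°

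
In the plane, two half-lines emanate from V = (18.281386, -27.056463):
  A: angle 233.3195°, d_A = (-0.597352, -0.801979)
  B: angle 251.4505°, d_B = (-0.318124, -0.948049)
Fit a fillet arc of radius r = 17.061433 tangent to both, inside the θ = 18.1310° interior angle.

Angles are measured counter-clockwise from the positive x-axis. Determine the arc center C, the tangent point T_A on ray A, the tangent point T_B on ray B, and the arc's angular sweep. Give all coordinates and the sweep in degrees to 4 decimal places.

bisector direction at 242.3850° = (-0.463528,-0.886082)
center distance |VC| = r/sin(θ/2) = 17.061433/sin(9.0655°) = 108.282916
C = V + |VC|·bis = (-31.9108,-123.0040)
T_A = V + ((C−V)·d_A)·d_A = V + 106.9303·d_A = (-45.5937,-112.8123)
T_B = V + ((C−V)·d_B)·d_B = V + 106.9303·d_B = (-15.7357,-128.4317)
sweep = 180° − θ = 161.8690°

center=(-31.9108,-123.0040) T_A=(-45.5937,-112.8123) T_B=(-15.7357,-128.4317) sweep=161.8690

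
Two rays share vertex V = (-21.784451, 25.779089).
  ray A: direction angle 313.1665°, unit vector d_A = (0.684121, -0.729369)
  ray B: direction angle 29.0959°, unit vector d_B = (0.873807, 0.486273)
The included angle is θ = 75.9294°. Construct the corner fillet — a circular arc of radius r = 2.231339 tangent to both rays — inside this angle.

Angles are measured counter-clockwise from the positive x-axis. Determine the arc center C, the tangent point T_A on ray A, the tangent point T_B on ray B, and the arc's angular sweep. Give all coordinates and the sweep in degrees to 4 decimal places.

bisector direction at 351.1312° = (0.988044,-0.154172)
center distance |VC| = r/sin(θ/2) = 2.231339/sin(37.9647°) = 3.627156
C = V + |VC|·bis = (-18.2007,25.2199)
T_A = V + ((C−V)·d_A)·d_A = V + 2.8596·d_A = (-19.8281,23.6934)
T_B = V + ((C−V)·d_B)·d_B = V + 2.8596·d_B = (-19.2857,27.1696)
sweep = 180° − θ = 104.0706°

center=(-18.2007,25.2199) T_A=(-19.8281,23.6934) T_B=(-19.2857,27.1696) sweep=104.0706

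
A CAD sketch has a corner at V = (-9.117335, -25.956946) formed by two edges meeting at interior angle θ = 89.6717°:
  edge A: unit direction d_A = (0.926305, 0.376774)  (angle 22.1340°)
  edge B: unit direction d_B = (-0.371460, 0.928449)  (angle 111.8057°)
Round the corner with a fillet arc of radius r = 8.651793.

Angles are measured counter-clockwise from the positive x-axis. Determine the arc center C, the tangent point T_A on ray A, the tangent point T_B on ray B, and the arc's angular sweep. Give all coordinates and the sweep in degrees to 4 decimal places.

center=(-4.3169,-14.6642) T_A=(-1.0571,-22.6784) T_B=(-12.3496,-17.8780) sweep=90.3283

bisector direction at 66.9698° = (0.391215,0.920299)
center distance |VC| = r/sin(θ/2) = 8.651793/sin(44.8359°) = 12.270688
C = V + |VC|·bis = (-4.3169,-14.6642)
T_A = V + ((C−V)·d_A)·d_A = V + 8.7015·d_A = (-1.0571,-22.6784)
T_B = V + ((C−V)·d_B)·d_B = V + 8.7015·d_B = (-12.3496,-17.8780)
sweep = 180° − θ = 90.3283°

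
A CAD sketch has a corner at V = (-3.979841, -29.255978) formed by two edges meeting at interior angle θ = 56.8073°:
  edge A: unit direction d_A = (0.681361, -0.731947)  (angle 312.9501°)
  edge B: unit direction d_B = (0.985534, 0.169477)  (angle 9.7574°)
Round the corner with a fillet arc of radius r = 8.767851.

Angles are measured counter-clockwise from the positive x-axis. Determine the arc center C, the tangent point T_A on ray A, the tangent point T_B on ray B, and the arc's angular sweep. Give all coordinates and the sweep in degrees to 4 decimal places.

center=(13.4849,-35.1492) T_A=(7.0673,-41.1233) T_B=(11.9990,-26.5082) sweep=123.1927

bisector direction at 341.3537° = (0.947511,-0.319724)
center distance |VC| = r/sin(θ/2) = 8.767851/sin(28.4036°) = 18.432237
C = V + |VC|·bis = (13.4849,-35.1492)
T_A = V + ((C−V)·d_A)·d_A = V + 16.2133·d_A = (7.0673,-41.1233)
T_B = V + ((C−V)·d_B)·d_B = V + 16.2133·d_B = (11.9990,-26.5082)
sweep = 180° − θ = 123.1927°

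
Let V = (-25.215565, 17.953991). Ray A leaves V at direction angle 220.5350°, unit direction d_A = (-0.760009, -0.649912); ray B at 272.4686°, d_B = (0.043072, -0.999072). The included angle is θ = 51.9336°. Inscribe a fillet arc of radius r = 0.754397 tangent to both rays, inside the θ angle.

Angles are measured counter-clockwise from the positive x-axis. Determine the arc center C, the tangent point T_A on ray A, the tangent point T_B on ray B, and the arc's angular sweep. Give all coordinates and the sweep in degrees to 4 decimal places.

center=(-25.9025,16.3739) T_A=(-26.3928,16.9473) T_B=(-25.1488,16.4064) sweep=128.0664

bisector direction at 246.5018° = (-0.398720,-0.917073)
center distance |VC| = r/sin(θ/2) = 0.754397/sin(25.9668°) = 1.722957
C = V + |VC|·bis = (-25.9025,16.3739)
T_A = V + ((C−V)·d_A)·d_A = V + 1.5490·d_A = (-26.3928,16.9473)
T_B = V + ((C−V)·d_B)·d_B = V + 1.5490·d_B = (-25.1488,16.4064)
sweep = 180° − θ = 128.0664°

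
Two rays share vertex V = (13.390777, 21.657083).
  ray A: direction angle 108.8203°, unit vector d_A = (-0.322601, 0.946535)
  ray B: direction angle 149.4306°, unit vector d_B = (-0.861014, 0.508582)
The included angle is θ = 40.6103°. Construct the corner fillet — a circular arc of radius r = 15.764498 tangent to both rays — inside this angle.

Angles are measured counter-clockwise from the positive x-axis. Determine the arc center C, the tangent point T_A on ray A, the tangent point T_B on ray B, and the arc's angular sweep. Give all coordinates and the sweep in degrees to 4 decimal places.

center=(-15.2754,56.8988) T_A=(-0.3537,61.9844) T_B=(-23.2929,43.3253) sweep=139.3897

bisector direction at 129.1255° = (-0.631020,0.775766)
center distance |VC| = r/sin(θ/2) = 15.764498/sin(20.3052°) = 45.428218
C = V + |VC|·bis = (-15.2754,56.8988)
T_A = V + ((C−V)·d_A)·d_A = V + 42.6052·d_A = (-0.3537,61.9844)
T_B = V + ((C−V)·d_B)·d_B = V + 42.6052·d_B = (-23.2929,43.3253)
sweep = 180° − θ = 139.3897°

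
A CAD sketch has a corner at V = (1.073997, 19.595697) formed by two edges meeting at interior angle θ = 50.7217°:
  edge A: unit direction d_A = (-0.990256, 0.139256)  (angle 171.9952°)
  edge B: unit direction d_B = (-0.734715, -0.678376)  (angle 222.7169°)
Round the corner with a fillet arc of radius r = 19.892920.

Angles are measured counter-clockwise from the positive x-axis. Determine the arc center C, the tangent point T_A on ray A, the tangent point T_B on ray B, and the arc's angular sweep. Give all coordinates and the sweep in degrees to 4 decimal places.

center=(-43.2557,5.7410) T_A=(-40.4855,25.4400) T_B=(-29.7608,-8.8747) sweep=129.2783

bisector direction at 197.3561° = (-0.954469,-0.298309)
center distance |VC| = r/sin(θ/2) = 19.892920/sin(25.3608°) = 46.444300
C = V + |VC|·bis = (-43.2557,5.7410)
T_A = V + ((C−V)·d_A)·d_A = V + 41.9684·d_A = (-40.4855,25.4400)
T_B = V + ((C−V)·d_B)·d_B = V + 41.9684·d_B = (-29.7608,-8.8747)
sweep = 180° − θ = 129.2783°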